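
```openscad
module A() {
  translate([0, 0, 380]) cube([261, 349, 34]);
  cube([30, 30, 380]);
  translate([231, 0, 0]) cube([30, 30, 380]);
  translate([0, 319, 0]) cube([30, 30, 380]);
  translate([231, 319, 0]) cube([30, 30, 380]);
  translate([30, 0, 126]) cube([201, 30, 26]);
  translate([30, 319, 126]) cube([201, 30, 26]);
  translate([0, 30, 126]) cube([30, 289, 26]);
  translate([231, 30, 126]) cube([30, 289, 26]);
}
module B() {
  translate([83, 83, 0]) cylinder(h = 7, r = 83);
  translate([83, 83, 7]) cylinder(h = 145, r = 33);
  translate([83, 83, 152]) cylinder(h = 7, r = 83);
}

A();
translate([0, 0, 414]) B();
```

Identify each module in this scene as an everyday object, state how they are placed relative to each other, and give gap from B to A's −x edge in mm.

A is a stool. B is a spool. The spool is on top of the stool. The gap from the spool to the stool's −x edge is 0 mm.

The spool's min-x is at 0; the stool's min-x is 0; gap = 0 mm.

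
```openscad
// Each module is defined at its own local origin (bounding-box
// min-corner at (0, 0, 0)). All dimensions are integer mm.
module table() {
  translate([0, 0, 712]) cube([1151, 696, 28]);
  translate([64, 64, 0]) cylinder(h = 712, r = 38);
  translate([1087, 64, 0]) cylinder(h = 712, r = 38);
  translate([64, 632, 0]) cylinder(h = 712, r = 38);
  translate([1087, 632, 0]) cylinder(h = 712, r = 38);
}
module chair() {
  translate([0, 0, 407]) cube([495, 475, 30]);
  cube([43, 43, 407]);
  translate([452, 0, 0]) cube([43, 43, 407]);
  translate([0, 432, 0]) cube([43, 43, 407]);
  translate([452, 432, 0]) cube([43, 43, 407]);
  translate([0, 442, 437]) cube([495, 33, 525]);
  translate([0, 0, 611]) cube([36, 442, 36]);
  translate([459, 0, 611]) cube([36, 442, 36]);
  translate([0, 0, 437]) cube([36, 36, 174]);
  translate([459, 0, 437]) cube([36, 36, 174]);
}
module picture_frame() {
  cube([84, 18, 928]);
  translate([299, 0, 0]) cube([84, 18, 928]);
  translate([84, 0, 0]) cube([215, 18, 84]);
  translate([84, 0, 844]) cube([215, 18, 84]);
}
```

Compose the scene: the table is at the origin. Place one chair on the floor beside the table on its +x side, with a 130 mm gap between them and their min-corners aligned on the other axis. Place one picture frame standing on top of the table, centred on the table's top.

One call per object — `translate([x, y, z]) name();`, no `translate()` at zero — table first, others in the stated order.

table();
translate([1281, 0, 0]) chair();
translate([384, 339, 740]) picture_frame();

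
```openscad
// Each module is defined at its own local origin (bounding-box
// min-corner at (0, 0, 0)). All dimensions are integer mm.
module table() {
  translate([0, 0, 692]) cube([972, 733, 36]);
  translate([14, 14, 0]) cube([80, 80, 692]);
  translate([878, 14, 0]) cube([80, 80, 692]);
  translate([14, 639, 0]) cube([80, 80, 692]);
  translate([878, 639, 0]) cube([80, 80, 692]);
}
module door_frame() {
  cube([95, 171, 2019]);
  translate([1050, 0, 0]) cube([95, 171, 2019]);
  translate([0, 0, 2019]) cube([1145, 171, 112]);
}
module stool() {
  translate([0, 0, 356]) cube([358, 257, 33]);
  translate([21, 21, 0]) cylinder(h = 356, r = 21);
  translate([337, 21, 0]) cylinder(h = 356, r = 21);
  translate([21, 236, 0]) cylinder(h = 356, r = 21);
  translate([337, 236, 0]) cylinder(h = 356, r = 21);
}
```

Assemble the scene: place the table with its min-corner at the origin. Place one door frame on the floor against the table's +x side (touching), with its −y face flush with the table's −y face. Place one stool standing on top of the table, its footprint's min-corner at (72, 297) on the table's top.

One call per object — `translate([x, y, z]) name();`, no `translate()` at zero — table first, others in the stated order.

table();
translate([972, 0, 0]) door_frame();
translate([72, 297, 728]) stool();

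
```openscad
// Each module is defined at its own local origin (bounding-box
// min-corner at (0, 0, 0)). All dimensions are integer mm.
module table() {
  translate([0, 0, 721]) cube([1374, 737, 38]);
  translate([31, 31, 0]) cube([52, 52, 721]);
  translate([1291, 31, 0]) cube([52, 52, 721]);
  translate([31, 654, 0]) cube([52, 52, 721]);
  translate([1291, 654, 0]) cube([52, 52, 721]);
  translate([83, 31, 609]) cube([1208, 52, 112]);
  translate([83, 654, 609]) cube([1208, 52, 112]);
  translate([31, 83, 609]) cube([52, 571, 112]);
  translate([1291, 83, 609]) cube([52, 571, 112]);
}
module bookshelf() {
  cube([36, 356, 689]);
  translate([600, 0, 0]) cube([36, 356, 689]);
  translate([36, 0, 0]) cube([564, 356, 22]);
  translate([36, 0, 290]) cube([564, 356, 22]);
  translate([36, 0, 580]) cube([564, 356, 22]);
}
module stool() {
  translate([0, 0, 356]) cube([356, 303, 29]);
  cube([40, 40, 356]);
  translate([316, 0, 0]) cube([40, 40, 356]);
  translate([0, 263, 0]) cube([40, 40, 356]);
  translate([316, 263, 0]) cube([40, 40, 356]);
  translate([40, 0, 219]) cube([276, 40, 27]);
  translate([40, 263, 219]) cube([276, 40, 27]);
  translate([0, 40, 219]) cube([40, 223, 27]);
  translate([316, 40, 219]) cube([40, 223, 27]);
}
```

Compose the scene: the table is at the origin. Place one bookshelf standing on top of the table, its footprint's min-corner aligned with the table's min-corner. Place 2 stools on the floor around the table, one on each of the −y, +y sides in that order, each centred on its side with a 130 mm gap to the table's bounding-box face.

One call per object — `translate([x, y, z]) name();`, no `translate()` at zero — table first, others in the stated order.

table();
translate([0, 0, 759]) bookshelf();
translate([509, -433, 0]) stool();
translate([509, 867, 0]) stool();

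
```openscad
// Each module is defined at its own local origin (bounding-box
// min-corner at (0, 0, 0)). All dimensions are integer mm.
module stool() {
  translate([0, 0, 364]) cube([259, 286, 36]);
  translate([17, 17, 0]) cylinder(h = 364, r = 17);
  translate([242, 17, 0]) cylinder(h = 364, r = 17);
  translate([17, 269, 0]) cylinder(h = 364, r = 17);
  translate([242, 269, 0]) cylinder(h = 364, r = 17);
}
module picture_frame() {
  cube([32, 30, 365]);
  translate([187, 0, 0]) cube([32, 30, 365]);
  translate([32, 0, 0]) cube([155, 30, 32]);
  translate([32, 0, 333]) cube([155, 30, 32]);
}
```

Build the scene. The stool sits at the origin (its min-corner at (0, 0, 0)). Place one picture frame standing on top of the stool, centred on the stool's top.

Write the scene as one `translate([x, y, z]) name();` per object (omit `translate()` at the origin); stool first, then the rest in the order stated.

stool();
translate([20, 128, 400]) picture_frame();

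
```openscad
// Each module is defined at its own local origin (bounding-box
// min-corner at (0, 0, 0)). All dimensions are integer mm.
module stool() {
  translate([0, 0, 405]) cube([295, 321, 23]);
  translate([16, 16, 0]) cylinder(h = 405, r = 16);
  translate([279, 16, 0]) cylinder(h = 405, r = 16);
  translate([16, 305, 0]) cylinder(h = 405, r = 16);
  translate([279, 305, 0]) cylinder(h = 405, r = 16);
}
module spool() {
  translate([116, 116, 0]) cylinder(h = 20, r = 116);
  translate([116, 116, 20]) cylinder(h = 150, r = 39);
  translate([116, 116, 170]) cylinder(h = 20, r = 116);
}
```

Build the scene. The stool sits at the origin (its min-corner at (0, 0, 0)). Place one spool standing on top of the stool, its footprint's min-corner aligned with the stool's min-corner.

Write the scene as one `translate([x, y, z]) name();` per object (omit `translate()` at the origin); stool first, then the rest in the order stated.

stool();
translate([0, 0, 428]) spool();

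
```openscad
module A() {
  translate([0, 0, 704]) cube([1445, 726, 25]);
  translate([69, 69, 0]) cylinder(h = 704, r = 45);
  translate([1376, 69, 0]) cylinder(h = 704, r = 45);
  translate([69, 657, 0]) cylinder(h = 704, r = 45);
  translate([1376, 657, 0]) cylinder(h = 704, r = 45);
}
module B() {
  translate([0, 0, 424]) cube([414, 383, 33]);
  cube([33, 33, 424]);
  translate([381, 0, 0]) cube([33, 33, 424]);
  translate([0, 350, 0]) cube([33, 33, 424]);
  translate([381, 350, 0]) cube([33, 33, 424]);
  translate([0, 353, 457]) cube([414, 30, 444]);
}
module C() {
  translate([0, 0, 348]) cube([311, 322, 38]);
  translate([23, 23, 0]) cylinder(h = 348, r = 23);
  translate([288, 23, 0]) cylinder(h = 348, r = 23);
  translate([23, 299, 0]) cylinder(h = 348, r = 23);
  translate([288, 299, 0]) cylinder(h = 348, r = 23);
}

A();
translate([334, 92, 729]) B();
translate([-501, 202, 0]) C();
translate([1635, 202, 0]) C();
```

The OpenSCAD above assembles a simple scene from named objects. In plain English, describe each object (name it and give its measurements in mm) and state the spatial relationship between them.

A is a table with a 1445×726 mm rectangular top, 25 mm thick, top surface at z = 729 mm, supported by four round legs of 90 mm diameter, each leg's bounding box inset 24 mm from the nearest pair of top edges, running from the floor.

B is a chair: 414×383 mm seat, 33 mm thick, top at z = 457 mm, on four 33 mm square corner legs flush with the seat edges. A 30 mm thick backrest slab spans the full seat width, extending 444 mm above the seat top, its back face flush with the seat's +y edge.

C is a four-legged stool. The seat is 311×322 mm, 38 mm thick, top at z = 386 mm. It stands on four round legs, each 46 mm in diameter, from z = 0 to the seat underside, each leg's axis is inset half a diameter from the nearest pair of seat edges (so the leg's bounding box is flush with the corner).

The chair is on top of the table. Two stools sit around the table at the −x, +x sides.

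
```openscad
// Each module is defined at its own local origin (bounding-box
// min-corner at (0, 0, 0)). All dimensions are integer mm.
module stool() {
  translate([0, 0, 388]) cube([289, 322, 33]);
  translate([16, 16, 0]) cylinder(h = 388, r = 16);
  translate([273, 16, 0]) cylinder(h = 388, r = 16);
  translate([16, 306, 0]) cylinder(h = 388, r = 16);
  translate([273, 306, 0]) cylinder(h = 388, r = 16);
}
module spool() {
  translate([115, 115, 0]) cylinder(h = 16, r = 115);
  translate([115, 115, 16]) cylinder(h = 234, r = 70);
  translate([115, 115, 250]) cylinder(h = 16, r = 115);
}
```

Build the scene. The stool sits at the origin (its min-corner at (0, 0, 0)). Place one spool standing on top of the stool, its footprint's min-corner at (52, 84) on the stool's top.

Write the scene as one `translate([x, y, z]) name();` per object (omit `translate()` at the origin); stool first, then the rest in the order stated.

stool();
translate([52, 84, 421]) spool();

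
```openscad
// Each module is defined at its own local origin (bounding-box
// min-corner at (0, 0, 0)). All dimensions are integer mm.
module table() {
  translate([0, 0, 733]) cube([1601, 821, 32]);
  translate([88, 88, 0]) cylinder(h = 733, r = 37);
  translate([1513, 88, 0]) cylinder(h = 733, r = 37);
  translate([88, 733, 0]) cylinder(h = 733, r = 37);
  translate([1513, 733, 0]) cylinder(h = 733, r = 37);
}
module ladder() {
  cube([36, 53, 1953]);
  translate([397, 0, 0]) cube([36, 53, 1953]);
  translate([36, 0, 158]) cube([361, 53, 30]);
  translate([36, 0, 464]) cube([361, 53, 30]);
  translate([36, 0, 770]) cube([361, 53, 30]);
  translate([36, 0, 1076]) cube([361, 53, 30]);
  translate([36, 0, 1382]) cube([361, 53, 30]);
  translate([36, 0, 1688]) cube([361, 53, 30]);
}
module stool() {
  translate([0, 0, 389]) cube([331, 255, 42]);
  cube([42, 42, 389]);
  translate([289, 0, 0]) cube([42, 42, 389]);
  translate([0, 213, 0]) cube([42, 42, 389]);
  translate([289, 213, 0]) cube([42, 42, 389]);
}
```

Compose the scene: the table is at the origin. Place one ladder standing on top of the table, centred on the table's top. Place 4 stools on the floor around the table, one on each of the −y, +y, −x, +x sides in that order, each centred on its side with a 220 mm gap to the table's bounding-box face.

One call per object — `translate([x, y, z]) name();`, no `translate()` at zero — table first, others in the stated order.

table();
translate([584, 384, 765]) ladder();
translate([635, -475, 0]) stool();
translate([635, 1041, 0]) stool();
translate([-551, 283, 0]) stool();
translate([1821, 283, 0]) stool();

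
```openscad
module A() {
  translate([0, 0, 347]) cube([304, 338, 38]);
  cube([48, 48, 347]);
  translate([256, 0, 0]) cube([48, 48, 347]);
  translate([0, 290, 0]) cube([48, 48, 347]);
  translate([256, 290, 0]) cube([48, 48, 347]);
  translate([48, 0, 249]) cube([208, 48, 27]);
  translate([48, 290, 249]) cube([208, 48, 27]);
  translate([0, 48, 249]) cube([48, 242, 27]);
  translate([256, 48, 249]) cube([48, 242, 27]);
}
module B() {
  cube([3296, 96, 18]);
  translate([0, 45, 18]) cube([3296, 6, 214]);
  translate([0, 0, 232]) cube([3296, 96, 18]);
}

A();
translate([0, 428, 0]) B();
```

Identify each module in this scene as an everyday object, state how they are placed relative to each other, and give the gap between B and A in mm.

A is a stool. B is an I-beam. The I-beam is on the floor beside the stool on its +y side. The gap between the I-beam and the stool is 90 mm.

The I-beam's nearest face is 90 mm from the stool's +y face.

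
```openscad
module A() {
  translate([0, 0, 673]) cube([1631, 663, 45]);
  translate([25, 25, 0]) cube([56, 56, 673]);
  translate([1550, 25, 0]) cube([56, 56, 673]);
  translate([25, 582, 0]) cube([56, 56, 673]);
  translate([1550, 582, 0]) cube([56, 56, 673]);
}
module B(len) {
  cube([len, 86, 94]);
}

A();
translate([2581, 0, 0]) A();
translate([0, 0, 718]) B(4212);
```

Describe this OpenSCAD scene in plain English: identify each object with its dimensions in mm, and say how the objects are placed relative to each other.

A is a rectangular dining table. The top is 1631×663×45 mm with its upper surface at z = 718 mm. It stands on four 56×56 mm square legs, each inset 25 mm from the nearest pair of top edges, running from the floor to the underside of the top.

B is a rectangular beam 4212 mm long (x), 86 mm deep (y), 94 mm thick (z).

The beam spans the tops of two tables placed 950 mm apart, resting at z = 718 mm.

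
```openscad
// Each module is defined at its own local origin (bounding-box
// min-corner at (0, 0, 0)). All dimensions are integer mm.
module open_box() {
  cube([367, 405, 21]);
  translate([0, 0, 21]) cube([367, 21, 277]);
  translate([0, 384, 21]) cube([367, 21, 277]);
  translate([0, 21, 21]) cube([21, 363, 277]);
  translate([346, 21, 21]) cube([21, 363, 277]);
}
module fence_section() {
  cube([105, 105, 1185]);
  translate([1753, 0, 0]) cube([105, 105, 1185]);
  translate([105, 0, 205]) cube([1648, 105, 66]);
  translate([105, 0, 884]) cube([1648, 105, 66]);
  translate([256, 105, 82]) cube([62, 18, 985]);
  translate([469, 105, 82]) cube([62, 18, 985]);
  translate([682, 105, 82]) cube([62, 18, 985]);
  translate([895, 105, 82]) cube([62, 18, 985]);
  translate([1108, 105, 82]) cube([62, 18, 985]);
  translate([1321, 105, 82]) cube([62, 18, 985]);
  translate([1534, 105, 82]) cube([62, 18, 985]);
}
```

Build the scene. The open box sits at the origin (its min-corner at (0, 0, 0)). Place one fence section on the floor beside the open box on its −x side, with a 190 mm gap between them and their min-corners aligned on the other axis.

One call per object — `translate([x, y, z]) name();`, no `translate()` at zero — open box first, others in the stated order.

open_box();
translate([-2048, 0, 0]) fence_section();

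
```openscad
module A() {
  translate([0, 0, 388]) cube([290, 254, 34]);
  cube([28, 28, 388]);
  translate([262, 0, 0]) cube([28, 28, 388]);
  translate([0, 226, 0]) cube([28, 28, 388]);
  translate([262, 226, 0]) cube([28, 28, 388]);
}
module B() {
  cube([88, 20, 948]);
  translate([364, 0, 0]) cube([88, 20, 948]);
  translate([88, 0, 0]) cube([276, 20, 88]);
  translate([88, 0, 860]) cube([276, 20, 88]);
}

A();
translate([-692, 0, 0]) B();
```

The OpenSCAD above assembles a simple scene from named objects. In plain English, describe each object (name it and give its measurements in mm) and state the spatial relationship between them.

A is a four-legged stool. The seat is 290×254 mm, 34 mm thick, top at z = 422 mm. It stands on four square legs, each 28×28 mm in cross-section, from z = 0 to the seat underside, each flush with a corner of the seat.

B is a picture frame with a 276×772 mm rectangular opening (x by z) and a uniform 88 mm border on every side. Frame depth is 20 mm along y. It is built from two vertical stiles running the full outside height and two horizontal rails spanning the gap between the stiles.

The picture frame is on the floor beside the stool on its −x side.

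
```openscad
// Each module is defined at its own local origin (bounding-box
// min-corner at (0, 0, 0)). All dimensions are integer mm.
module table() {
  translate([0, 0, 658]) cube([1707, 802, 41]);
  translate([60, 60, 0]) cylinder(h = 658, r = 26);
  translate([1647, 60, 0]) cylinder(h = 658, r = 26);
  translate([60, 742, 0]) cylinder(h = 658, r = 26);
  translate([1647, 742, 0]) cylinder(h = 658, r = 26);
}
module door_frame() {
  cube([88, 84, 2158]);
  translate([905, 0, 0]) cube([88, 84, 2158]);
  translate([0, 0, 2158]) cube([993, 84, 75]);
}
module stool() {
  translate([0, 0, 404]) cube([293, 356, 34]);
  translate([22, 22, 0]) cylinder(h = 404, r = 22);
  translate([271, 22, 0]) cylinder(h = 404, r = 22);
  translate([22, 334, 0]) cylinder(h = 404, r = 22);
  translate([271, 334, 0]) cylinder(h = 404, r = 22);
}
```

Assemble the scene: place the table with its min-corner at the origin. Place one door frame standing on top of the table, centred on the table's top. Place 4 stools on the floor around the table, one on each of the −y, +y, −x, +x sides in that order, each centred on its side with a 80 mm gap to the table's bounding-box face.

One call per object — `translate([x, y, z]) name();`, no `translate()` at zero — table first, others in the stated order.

table();
translate([357, 359, 699]) door_frame();
translate([707, -436, 0]) stool();
translate([707, 882, 0]) stool();
translate([-373, 223, 0]) stool();
translate([1787, 223, 0]) stool();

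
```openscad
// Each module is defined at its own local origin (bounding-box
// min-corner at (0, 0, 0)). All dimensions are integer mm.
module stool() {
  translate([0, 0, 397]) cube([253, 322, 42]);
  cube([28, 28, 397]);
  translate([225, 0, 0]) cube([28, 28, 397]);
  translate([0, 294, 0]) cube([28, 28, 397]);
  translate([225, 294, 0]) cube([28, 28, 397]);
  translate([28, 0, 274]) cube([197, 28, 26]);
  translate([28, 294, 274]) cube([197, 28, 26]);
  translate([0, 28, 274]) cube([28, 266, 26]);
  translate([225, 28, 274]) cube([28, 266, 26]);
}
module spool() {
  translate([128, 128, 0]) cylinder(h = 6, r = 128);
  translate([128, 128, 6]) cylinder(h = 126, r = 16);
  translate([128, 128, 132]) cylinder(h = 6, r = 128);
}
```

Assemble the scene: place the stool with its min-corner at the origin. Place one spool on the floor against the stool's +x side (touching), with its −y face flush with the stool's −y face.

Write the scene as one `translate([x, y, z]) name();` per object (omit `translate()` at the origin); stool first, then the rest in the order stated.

stool();
translate([253, 0, 0]) spool();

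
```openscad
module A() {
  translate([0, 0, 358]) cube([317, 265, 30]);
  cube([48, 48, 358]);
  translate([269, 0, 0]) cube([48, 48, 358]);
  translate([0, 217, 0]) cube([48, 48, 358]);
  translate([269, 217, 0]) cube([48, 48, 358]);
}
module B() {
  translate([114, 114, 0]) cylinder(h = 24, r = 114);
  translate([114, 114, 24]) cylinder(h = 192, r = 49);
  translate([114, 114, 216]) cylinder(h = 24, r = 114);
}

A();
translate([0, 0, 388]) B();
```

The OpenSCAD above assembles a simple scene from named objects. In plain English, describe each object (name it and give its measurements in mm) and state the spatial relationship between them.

A is a four-legged stool. The seat is a 317×265×30 mm slab whose top surface is at z = 388 mm; four square legs, each 48×48 mm in cross-section, run from the floor (z = 0) to the underside of the seat, each flush with a corner of the seat.

B is a spool: two coaxial disc flanges of radius 114 mm and thickness 24 mm, joined by a core cylinder of radius 49 mm and height 192 mm. The lower flange rests on z = 0 and the three cylinders share a vertical axis.

The spool is on top of the stool.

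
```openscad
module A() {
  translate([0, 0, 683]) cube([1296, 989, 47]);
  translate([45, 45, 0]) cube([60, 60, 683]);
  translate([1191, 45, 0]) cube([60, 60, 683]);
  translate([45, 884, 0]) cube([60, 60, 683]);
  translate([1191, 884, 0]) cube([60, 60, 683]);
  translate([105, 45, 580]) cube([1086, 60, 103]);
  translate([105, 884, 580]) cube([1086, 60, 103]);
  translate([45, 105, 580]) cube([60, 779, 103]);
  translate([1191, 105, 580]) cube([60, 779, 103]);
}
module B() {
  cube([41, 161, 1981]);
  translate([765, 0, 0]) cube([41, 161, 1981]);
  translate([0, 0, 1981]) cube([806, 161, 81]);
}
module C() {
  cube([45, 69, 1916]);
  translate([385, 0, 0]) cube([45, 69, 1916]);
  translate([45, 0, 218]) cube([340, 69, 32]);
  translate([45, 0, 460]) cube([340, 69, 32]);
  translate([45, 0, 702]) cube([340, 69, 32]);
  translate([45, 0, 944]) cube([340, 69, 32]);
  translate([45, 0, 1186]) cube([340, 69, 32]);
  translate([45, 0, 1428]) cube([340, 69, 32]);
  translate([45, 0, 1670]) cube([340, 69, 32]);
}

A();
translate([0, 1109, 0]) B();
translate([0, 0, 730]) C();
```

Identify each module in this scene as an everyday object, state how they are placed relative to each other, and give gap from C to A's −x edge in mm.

A is a table. B is a door frame. C is a ladder. The door frame is on the floor beside the table on its +y side. The ladder is on top of the table. The gap from the ladder to the table's −x edge is 0 mm.

The ladder's min-x is at 0; the table's min-x is 0; gap = 0 mm.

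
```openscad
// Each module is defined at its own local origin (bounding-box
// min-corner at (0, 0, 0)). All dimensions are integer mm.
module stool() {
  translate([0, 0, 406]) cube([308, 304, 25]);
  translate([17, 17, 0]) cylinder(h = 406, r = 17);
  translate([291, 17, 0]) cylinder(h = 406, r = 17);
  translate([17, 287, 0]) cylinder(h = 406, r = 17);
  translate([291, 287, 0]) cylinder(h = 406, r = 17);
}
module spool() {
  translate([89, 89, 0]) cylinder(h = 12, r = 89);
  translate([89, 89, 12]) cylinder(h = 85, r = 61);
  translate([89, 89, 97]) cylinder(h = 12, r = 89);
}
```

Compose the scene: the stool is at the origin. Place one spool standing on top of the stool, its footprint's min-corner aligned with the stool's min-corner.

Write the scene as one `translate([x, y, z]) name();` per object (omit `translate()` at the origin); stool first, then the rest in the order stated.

stool();
translate([0, 0, 431]) spool();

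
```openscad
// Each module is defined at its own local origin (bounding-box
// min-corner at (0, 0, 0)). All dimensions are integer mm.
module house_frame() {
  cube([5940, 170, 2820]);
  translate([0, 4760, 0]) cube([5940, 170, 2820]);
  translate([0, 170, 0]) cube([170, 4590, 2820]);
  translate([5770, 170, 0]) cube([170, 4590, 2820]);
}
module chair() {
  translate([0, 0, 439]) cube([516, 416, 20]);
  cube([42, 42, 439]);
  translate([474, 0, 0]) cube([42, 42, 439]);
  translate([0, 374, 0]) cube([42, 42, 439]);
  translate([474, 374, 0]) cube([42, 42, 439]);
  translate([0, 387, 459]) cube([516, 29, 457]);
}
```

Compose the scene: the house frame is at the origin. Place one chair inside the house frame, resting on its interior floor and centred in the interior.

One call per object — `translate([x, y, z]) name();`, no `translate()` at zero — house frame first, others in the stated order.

house_frame();
translate([2712, 2257, 0]) chair();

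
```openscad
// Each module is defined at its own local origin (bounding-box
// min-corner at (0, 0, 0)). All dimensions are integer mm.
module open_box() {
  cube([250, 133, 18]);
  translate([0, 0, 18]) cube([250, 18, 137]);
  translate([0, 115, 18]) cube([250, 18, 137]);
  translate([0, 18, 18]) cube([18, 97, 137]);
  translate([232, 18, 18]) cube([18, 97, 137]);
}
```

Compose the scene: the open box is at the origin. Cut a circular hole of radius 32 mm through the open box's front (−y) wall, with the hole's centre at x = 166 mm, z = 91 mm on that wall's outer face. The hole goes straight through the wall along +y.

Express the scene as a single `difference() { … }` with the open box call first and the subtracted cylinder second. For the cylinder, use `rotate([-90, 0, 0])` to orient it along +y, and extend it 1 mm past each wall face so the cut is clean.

difference() {
  open_box();
  translate([166, -1, 91]) rotate([-90, 0, 0]) cylinder(h = 20, r = 32);
}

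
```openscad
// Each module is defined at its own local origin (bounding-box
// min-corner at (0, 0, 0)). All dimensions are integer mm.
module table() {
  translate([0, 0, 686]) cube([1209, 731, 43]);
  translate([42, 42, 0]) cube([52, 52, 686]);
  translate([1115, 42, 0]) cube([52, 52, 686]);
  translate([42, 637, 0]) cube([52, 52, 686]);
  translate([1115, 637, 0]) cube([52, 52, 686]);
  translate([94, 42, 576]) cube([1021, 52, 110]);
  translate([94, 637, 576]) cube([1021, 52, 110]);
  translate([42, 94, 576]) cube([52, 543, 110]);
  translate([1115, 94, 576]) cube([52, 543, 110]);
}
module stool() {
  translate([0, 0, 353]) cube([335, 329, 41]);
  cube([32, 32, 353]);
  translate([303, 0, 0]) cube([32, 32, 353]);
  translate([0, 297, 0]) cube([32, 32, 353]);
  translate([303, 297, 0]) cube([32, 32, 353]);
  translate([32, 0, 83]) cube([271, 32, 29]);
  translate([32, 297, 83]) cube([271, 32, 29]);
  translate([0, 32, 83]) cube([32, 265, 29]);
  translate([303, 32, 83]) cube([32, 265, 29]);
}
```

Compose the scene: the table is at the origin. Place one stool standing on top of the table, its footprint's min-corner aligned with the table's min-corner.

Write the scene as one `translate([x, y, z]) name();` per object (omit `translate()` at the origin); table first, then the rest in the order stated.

table();
translate([0, 0, 729]) stool();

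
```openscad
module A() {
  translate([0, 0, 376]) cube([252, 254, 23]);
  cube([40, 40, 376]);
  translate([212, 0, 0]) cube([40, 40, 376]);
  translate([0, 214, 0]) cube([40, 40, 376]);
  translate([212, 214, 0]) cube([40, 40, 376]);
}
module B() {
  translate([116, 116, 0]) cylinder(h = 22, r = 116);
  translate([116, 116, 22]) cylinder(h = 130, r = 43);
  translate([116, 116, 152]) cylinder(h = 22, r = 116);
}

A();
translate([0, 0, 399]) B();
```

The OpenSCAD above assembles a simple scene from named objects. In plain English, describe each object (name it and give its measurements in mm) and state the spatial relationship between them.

A is a four-legged stool. The seat is 252×254 mm, 23 mm thick, top at z = 399 mm. It stands on four square legs, each 40×40 mm in cross-section, from z = 0 to the seat underside, each flush with a corner of the seat.

B is a spool: two coaxial disc flanges of radius 116 mm and thickness 22 mm, joined by a core cylinder of radius 43 mm and height 130 mm. The lower flange rests on z = 0 and the three cylinders share a vertical axis.

The spool is on top of the stool.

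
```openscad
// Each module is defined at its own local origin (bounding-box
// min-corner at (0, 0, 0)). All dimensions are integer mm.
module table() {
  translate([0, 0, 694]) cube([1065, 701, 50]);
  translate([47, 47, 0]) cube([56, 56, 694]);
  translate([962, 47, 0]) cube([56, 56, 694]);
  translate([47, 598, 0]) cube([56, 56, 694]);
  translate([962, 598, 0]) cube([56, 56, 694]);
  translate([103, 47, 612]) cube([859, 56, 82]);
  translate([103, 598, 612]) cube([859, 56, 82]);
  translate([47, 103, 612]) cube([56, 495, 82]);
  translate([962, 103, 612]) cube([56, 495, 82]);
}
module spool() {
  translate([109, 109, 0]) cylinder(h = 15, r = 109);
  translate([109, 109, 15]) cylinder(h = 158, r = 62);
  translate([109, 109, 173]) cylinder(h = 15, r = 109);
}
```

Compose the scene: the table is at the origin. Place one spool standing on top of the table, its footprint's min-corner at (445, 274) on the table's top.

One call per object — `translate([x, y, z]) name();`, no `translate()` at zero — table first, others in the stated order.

table();
translate([445, 274, 744]) spool();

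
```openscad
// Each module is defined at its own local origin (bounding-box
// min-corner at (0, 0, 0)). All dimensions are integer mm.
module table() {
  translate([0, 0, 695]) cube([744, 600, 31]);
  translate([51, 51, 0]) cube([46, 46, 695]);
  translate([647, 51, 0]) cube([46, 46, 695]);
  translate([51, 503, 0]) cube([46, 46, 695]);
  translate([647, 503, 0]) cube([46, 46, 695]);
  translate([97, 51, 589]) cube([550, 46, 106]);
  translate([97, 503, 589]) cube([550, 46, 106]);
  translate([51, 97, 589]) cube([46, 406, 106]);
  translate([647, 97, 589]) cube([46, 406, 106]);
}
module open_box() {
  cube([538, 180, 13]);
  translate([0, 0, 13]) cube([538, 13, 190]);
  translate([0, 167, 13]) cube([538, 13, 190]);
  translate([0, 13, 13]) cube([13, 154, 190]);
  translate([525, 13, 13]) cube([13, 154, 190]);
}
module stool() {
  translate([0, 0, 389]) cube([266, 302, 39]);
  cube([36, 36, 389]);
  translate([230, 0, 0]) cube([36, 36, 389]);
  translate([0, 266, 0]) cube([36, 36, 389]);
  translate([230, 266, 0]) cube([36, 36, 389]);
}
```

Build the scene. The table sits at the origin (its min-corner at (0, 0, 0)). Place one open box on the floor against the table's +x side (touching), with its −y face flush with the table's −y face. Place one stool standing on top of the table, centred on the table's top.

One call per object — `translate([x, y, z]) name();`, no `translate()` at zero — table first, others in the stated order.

table();
translate([744, 0, 0]) open_box();
translate([239, 149, 726]) stool();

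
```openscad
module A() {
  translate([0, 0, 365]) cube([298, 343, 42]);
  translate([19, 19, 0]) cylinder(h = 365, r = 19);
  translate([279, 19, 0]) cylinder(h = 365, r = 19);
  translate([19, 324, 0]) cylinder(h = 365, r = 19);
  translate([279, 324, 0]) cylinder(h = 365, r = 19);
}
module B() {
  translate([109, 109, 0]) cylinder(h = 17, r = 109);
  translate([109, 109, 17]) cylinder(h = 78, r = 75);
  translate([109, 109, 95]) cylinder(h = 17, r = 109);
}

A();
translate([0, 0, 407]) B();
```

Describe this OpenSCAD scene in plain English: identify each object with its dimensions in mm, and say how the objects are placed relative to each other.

A is a four-legged stool. The seat is a 298×343×42 mm slab whose top surface is at z = 407 mm; four round legs, each 38 mm in diameter, run from the floor (z = 0) to the underside of the seat, each leg's axis is inset half a diameter from the nearest pair of seat edges (so the leg's bounding box is flush with the corner).

B is a spool: two coaxial disc flanges of radius 109 mm and thickness 17 mm, joined by a core cylinder of radius 75 mm and height 78 mm. The lower flange rests on z = 0 and the three cylinders share a vertical axis.

The spool is on top of the stool.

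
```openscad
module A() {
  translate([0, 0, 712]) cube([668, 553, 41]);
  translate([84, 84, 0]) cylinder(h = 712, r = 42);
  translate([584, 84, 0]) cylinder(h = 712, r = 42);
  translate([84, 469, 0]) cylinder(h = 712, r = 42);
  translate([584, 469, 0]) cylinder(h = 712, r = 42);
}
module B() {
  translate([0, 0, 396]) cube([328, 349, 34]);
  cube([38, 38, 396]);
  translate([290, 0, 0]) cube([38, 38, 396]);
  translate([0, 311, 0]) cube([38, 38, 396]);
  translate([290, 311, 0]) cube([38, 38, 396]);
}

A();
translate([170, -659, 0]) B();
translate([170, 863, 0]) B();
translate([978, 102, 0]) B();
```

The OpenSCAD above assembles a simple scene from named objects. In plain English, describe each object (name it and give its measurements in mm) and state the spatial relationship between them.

A is a table with a 668×553 mm rectangular top, 41 mm thick, top surface at z = 753 mm, supported by four round legs of 84 mm diameter, each leg's bounding box inset 42 mm from the nearest pair of top edges, running from the floor.

B is a four-legged stool. The seat is 328×349 mm, 34 mm thick, top at z = 430 mm. It stands on four square legs, each 38×38 mm in cross-section, from z = 0 to the seat underside, each flush with a corner of the seat.

Three stools sit around the table at the −y, +y, +x sides.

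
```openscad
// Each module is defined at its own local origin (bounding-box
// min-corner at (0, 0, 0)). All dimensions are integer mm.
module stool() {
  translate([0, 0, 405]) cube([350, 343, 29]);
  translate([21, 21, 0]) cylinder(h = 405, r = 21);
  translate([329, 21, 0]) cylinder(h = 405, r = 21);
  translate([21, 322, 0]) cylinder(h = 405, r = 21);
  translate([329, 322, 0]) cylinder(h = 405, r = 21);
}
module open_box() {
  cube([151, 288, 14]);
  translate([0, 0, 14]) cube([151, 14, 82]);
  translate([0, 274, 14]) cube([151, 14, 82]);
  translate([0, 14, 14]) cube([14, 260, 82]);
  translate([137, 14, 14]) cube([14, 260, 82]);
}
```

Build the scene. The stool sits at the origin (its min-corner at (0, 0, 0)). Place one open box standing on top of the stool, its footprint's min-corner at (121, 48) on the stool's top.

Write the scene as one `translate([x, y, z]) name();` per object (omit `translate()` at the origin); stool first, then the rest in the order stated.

stool();
translate([121, 48, 434]) open_box();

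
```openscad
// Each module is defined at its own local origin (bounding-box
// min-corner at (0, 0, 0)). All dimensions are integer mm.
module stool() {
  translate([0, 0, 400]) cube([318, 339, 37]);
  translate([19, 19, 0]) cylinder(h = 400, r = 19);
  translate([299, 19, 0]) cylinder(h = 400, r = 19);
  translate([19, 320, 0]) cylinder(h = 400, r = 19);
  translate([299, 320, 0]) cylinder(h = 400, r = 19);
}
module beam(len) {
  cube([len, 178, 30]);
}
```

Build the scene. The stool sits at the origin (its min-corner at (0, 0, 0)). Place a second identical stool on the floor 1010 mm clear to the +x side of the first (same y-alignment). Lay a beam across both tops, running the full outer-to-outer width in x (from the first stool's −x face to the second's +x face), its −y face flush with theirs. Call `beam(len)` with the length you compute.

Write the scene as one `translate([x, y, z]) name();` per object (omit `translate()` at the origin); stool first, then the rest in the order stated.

stool();
translate([1328, 0, 0]) stool();
translate([0, 0, 437]) beam(1646);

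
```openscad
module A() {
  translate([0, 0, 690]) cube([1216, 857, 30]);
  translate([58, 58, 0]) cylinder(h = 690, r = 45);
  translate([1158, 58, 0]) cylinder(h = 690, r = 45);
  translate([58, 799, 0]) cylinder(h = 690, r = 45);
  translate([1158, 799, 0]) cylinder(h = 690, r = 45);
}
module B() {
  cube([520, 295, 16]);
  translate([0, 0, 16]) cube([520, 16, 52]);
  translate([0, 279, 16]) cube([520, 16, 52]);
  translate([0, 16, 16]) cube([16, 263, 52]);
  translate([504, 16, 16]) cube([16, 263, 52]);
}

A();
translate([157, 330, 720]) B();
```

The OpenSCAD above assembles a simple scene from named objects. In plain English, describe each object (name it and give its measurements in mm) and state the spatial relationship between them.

A is a table: top 1216 mm (x) × 857 mm (y), 30 mm thick, upper face at z = 720 mm, on four round legs of 90 mm diameter, each leg's bounding box inset 13 mm from the nearest pair of top edges, running from z = 0 to the bottom of the top.

B is an open storage box with external size 520×295×68 mm and wall thickness 16 mm (the base is also 16 mm thick). The base covers the whole footprint; the four walls stand on the base, with the y-facing walls full-width and the x-facing walls fitting between their inner faces.

The open box is on top of the table.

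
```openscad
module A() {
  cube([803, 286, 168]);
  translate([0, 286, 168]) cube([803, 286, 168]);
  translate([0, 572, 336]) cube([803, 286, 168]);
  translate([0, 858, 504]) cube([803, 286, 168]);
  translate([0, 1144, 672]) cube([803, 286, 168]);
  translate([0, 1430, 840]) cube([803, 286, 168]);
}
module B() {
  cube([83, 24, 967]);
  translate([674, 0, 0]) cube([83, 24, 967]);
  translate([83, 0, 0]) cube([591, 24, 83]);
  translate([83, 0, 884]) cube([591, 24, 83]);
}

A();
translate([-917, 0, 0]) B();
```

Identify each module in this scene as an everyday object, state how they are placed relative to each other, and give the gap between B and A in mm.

The picture frame's nearest face is 160 mm from the staircase's −x face.

A is a staircase. B is a picture frame. The picture frame is on the floor beside the staircase on its −x side. The gap between the picture frame and the staircase is 160 mm.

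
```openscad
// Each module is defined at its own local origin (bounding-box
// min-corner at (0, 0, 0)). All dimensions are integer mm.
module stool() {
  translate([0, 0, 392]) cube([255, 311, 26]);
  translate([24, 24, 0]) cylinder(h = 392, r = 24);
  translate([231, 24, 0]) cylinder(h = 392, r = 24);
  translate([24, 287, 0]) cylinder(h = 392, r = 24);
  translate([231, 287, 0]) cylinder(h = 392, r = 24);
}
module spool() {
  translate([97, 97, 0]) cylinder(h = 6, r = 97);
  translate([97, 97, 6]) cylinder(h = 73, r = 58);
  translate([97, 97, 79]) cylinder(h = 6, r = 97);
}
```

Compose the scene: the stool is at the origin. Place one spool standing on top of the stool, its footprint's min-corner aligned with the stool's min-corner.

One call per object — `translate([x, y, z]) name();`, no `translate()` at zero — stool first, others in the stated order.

stool();
translate([0, 0, 418]) spool();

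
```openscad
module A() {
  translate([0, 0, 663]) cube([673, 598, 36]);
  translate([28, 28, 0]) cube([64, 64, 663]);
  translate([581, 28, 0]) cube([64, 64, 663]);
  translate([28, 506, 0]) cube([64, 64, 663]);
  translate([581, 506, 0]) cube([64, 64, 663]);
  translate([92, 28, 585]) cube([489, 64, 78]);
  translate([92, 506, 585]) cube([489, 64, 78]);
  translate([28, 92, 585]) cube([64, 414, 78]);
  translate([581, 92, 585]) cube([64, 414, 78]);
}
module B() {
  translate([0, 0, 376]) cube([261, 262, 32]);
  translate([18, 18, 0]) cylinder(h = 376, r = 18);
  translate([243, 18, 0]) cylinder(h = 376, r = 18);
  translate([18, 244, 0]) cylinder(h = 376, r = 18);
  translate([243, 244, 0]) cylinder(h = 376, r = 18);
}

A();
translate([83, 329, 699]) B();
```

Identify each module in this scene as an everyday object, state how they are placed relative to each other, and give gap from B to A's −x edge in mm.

The stool's min-x is at 83; the table's min-x is 0; gap = 83 mm.

A is a table. B is a stool. The stool is on top of the table. The gap from the stool to the table's −x edge is 83 mm.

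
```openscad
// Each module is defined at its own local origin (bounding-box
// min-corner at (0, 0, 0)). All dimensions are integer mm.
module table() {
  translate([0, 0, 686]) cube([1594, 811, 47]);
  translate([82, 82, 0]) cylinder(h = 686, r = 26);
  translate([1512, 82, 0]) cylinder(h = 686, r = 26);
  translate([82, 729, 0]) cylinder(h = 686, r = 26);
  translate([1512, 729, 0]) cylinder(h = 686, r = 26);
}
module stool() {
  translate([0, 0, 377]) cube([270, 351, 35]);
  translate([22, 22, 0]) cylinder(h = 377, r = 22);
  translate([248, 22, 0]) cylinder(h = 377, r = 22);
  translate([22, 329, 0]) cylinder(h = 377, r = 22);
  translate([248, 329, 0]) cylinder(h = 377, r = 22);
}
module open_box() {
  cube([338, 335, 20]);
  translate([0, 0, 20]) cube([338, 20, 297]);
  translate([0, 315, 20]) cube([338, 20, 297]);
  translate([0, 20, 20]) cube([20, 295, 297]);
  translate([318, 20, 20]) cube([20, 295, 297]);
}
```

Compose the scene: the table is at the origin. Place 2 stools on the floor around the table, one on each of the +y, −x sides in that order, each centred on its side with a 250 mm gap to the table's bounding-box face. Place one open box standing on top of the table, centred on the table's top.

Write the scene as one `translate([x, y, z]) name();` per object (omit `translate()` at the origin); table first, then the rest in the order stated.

table();
translate([662, 1061, 0]) stool();
translate([-520, 230, 0]) stool();
translate([628, 238, 733]) open_box();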